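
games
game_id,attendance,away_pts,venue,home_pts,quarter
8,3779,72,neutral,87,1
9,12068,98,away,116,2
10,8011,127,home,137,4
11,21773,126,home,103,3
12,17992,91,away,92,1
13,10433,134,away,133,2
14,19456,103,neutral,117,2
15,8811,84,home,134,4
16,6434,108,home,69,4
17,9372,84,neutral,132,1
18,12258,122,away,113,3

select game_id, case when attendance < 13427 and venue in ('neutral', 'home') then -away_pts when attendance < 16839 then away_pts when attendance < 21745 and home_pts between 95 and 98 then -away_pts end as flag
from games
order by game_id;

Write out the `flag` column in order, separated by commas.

-72, 98, -127, NULL, NULL, 134, NULL, -84, -108, -84, 122

game_id=8: attendance < 13427 and venue in ('neutral', 'home') → -72
game_id=9: attendance < 16839 → 98
game_id=10: attendance < 13427 and venue in ('neutral', 'home') → -127
game_id=11: (no match → NULL) → NULL
game_id=12: (no match → NULL) → NULL
game_id=13: attendance < 16839 → 134
game_id=14: (no match → NULL) → NULL
game_id=15: attendance < 13427 and venue in ('neutral', 'home') → -84
game_id=16: attendance < 13427 and venue in ('neutral', 'home') → -108
game_id=17: attendance < 13427 and venue in ('neutral', 'home') → -84
game_id=18: attendance < 16839 → 122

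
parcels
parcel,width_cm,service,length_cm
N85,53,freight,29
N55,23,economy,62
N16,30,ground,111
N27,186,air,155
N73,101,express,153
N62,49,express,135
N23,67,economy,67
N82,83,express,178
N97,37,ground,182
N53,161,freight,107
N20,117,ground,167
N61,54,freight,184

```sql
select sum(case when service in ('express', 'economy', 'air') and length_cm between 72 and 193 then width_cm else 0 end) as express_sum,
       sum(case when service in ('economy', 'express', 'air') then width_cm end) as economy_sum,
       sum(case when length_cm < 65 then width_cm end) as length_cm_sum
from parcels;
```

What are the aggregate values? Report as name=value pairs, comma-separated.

[express_sum: service in ('express', 'economy', 'air') and length_cm between 72 and 193]
parcel=N85: ✗
parcel=N55: ✗
parcel=N16: ✗
parcel=N27: ✓ → 186
parcel=N73: ✓ → 101
parcel=N62: ✓ → 49
parcel=N23: ✗
parcel=N82: ✓ → 83
parcel=N97: ✗
parcel=N53: ✗
parcel=N20: ✗
parcel=N61: ✗
express_sum = 186 + 101 + 49 + 83 = 419
—
[economy_sum: service in ('economy', 'express', 'air')]
parcel=N85: ✗
parcel=N55: ✓ → 23
parcel=N16: ✗
parcel=N27: ✓ → 186
parcel=N73: ✓ → 101
parcel=N62: ✓ → 49
parcel=N23: ✓ → 67
parcel=N82: ✓ → 83
parcel=N97: ✗
parcel=N53: ✗
parcel=N20: ✗
parcel=N61: ✗
economy_sum = 23 + 186 + 101 + 49 + 67 + 83 = 509
—
[length_cm_sum: length_cm < 65]
parcel=N85: ✓ → 53
parcel=N55: ✓ → 23
parcel=N16: ✗
parcel=N27: ✗
parcel=N73: ✗
parcel=N62: ✗
parcel=N23: ✗
parcel=N82: ✗
parcel=N97: ✗
parcel=N53: ✗
parcel=N20: ✗
parcel=N61: ✗
length_cm_sum = 53 + 23 = 76

express_sum=419, economy_sum=509, length_cm_sum=76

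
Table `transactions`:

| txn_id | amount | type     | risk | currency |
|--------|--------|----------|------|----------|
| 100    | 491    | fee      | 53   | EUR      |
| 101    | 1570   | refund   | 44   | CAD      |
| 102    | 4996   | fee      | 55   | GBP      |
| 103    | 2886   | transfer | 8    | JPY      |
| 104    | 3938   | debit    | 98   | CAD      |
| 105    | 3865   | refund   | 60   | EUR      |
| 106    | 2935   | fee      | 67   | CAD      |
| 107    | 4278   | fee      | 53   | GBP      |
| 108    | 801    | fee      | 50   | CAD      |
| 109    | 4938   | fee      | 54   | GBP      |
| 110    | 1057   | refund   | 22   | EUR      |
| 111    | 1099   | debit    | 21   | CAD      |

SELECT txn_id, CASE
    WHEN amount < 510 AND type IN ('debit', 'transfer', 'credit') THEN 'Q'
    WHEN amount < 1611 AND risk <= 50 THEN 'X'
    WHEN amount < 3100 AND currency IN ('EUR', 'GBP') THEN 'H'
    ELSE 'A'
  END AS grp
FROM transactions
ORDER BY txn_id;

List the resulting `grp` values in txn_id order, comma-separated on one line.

txn_id=100: amount < 3100 AND currency IN ('EUR', 'GBP') → H
txn_id=101: amount < 1611 AND risk <= 50 → X
txn_id=102: ELSE → A
txn_id=103: ELSE → A
txn_id=104: ELSE → A
txn_id=105: ELSE → A
txn_id=106: ELSE → A
txn_id=107: ELSE → A
txn_id=108: amount < 1611 AND risk <= 50 → X
txn_id=109: ELSE → A
txn_id=110: amount < 1611 AND risk <= 50 → X
txn_id=111: amount < 1611 AND risk <= 50 → X

H, X, A, A, A, A, A, A, X, A, X, X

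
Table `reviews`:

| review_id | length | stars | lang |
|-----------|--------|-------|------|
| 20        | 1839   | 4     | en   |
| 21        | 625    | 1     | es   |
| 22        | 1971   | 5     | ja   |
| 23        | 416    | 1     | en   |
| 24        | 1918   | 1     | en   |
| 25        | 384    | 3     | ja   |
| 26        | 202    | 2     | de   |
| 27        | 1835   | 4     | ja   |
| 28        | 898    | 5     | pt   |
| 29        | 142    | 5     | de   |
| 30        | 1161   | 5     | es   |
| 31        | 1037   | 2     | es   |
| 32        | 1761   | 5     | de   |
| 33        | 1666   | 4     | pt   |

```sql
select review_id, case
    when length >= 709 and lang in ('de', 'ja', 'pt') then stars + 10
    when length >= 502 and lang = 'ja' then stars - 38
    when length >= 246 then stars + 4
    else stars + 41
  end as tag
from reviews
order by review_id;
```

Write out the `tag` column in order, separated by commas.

review_id=20: length >= 246 → 8
review_id=21: length >= 246 → 5
review_id=22: length >= 709 and lang in ('de', 'ja', 'pt') → 15
review_id=23: length >= 246 → 5
review_id=24: length >= 246 → 5
review_id=25: length >= 246 → 7
review_id=26: ELSE → 43
review_id=27: length >= 709 and lang in ('de', 'ja', 'pt') → 14
review_id=28: length >= 709 and lang in ('de', 'ja', 'pt') → 15
review_id=29: ELSE → 46
review_id=30: length >= 246 → 9
review_id=31: length >= 246 → 6
review_id=32: length >= 709 and lang in ('de', 'ja', 'pt') → 15
review_id=33: length >= 709 and lang in ('de', 'ja', 'pt') → 14

8, 5, 15, 5, 5, 7, 43, 14, 15, 46, 9, 6, 15, 14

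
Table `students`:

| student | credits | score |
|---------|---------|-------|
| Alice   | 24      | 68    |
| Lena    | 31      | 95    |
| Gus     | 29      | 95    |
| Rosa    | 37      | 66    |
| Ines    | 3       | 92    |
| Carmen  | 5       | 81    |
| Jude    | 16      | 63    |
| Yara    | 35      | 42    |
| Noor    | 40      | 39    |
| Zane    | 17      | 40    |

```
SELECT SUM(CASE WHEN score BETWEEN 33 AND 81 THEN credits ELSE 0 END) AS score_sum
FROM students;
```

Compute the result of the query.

174

student=Alice: ✓ → 24
student=Lena: ✗
student=Gus: ✗
student=Rosa: ✓ → 37
student=Ines: ✗
student=Carmen: ✓ → 5
student=Jude: ✓ → 16
student=Yara: ✓ → 35
student=Noor: ✓ → 40
student=Zane: ✓ → 17
score_sum = 24 + 37 + 5 + 16 + 35 + 40 + 17 = 174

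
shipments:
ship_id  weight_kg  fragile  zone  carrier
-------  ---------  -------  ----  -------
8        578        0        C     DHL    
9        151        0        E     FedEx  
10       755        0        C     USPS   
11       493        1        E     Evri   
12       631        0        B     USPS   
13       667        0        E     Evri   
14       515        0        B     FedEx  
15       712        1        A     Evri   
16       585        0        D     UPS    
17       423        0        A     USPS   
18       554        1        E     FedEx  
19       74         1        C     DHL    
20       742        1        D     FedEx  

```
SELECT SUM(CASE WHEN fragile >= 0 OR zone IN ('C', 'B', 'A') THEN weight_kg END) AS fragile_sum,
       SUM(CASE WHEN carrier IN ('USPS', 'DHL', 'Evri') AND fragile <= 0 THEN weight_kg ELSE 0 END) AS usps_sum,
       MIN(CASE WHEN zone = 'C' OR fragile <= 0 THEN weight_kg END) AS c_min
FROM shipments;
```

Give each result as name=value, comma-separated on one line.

fragile_sum=6880, usps_sum=3054, c_min=74

[fragile_sum: fragile >= 0 OR zone IN ('C', 'B', 'A')]
ship_id=8: ✓ → 578
ship_id=9: ✓ → 151
ship_id=10: ✓ → 755
ship_id=11: ✓ → 493
ship_id=12: ✓ → 631
ship_id=13: ✓ → 667
ship_id=14: ✓ → 515
ship_id=15: ✓ → 712
ship_id=16: ✓ → 585
ship_id=17: ✓ → 423
ship_id=18: ✓ → 554
ship_id=19: ✓ → 74
ship_id=20: ✓ → 742
fragile_sum = 578 + 151 + 755 + 493 + 631 + 667 + 515 + 712 + 585 + 423 + 554 + 74 + 742 = 6880
—
[usps_sum: carrier IN ('USPS', 'DHL', 'Evri') AND fragile <= 0]
ship_id=8: ✓ → 578
ship_id=9: ✗
ship_id=10: ✓ → 755
ship_id=11: ✗
ship_id=12: ✓ → 631
ship_id=13: ✓ → 667
ship_id=14: ✗
ship_id=15: ✗
ship_id=16: ✗
ship_id=17: ✓ → 423
ship_id=18: ✗
ship_id=19: ✗
ship_id=20: ✗
usps_sum = 578 + 755 + 631 + 667 + 423 = 3054
—
[c_min: zone = 'C' OR fragile <= 0]
ship_id=8: ✓ → 578
ship_id=9: ✓ → 151
ship_id=10: ✓ → 755
ship_id=11: ✗
ship_id=12: ✓ → 631
ship_id=13: ✓ → 667
ship_id=14: ✓ → 515
ship_id=15: ✗
ship_id=16: ✓ → 585
ship_id=17: ✓ → 423
ship_id=18: ✗
ship_id=19: ✓ → 74
ship_id=20: ✗
c_min = MIN(578, 151, 755, 631, 667, 515, 585, 423, 74) = 74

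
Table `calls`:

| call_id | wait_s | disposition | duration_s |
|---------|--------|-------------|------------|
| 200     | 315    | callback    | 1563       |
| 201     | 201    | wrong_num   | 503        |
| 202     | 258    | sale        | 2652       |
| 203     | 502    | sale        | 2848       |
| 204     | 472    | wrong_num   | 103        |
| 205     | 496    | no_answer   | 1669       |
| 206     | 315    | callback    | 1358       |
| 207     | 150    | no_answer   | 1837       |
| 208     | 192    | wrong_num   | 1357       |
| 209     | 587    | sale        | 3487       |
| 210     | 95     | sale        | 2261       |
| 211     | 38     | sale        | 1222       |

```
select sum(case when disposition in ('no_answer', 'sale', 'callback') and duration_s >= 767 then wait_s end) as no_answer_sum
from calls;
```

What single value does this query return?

call_id=200: ✓ → 315
call_id=201: ✗
call_id=202: ✓ → 258
call_id=203: ✓ → 502
call_id=204: ✗
call_id=205: ✓ → 496
call_id=206: ✓ → 315
call_id=207: ✓ → 150
call_id=208: ✗
call_id=209: ✓ → 587
call_id=210: ✓ → 95
call_id=211: ✓ → 38
no_answer_sum = 315 + 258 + 502 + 496 + 315 + 150 + 587 + 95 + 38 = 2756

2756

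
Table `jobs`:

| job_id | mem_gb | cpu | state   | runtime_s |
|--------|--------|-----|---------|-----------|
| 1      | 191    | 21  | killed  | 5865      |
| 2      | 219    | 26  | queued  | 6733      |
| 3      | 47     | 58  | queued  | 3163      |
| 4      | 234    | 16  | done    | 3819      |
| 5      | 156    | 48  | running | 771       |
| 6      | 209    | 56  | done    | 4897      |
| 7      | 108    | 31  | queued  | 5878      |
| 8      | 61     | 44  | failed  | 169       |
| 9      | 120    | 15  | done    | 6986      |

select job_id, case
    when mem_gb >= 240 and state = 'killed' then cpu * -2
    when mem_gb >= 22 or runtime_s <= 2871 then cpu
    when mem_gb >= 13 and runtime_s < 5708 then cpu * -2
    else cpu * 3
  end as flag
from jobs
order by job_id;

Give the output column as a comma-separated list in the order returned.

21, 26, 58, 16, 48, 56, 31, 44, 15

job_id=1: mem_gb >= 22 or runtime_s <= 2871 → 21
job_id=2: mem_gb >= 22 or runtime_s <= 2871 → 26
job_id=3: mem_gb >= 22 or runtime_s <= 2871 → 58
job_id=4: mem_gb >= 22 or runtime_s <= 2871 → 16
job_id=5: mem_gb >= 22 or runtime_s <= 2871 → 48
job_id=6: mem_gb >= 22 or runtime_s <= 2871 → 56
job_id=7: mem_gb >= 22 or runtime_s <= 2871 → 31
job_id=8: mem_gb >= 22 or runtime_s <= 2871 → 44
job_id=9: mem_gb >= 22 or runtime_s <= 2871 → 15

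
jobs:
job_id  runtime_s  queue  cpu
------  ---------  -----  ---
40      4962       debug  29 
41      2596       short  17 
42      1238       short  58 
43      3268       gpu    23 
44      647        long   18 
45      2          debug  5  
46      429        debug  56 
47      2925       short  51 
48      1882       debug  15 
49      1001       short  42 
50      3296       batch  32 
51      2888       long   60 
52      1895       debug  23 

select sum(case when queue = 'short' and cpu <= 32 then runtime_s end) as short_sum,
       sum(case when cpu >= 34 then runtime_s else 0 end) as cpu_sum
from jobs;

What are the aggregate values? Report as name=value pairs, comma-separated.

short_sum=2596, cpu_sum=8481

[short_sum: queue = 'short' and cpu <= 32]
job_id=40: ✗
job_id=41: ✓ → 2596
job_id=42: ✗
job_id=43: ✗
job_id=44: ✗
job_id=45: ✗
job_id=46: ✗
job_id=47: ✗
job_id=48: ✗
job_id=49: ✗
job_id=50: ✗
job_id=51: ✗
job_id=52: ✗
short_sum = 2596
—
[cpu_sum: cpu >= 34]
job_id=40: ✗
job_id=41: ✗
job_id=42: ✓ → 1238
job_id=43: ✗
job_id=44: ✗
job_id=45: ✗
job_id=46: ✓ → 429
job_id=47: ✓ → 2925
job_id=48: ✗
job_id=49: ✓ → 1001
job_id=50: ✗
job_id=51: ✓ → 2888
job_id=52: ✗
cpu_sum = 1238 + 429 + 2925 + 1001 + 2888 = 8481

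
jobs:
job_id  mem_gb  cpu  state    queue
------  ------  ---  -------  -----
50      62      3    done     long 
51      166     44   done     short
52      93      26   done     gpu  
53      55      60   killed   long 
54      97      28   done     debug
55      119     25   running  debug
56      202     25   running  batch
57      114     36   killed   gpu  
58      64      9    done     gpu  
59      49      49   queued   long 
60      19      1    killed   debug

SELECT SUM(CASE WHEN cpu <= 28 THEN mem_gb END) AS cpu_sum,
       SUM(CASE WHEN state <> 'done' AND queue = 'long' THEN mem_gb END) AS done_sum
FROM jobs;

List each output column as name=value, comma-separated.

cpu_sum=656, done_sum=104

[cpu_sum: cpu <= 28]
job_id=50: ✓ → 62
job_id=51: ✗
job_id=52: ✓ → 93
job_id=53: ✗
job_id=54: ✓ → 97
job_id=55: ✓ → 119
job_id=56: ✓ → 202
job_id=57: ✗
job_id=58: ✓ → 64
job_id=59: ✗
job_id=60: ✓ → 19
cpu_sum = 62 + 93 + 97 + 119 + 202 + 64 + 19 = 656
—
[done_sum: state <> 'done' AND queue = 'long']
job_id=50: ✗
job_id=51: ✗
job_id=52: ✗
job_id=53: ✓ → 55
job_id=54: ✗
job_id=55: ✗
job_id=56: ✗
job_id=57: ✗
job_id=58: ✗
job_id=59: ✓ → 49
job_id=60: ✗
done_sum = 55 + 49 = 104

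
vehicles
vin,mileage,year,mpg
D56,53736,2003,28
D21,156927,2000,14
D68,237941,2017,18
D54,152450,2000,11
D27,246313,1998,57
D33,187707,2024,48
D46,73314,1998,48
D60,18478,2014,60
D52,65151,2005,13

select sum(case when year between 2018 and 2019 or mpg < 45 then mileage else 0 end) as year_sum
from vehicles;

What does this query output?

vin=D56: ✓ → 53736
vin=D21: ✓ → 156927
vin=D68: ✓ → 237941
vin=D54: ✓ → 152450
vin=D27: ✗
vin=D33: ✗
vin=D46: ✗
vin=D60: ✗
vin=D52: ✓ → 65151
year_sum = 53736 + 156927 + 237941 + 152450 + 65151 = 666205

666205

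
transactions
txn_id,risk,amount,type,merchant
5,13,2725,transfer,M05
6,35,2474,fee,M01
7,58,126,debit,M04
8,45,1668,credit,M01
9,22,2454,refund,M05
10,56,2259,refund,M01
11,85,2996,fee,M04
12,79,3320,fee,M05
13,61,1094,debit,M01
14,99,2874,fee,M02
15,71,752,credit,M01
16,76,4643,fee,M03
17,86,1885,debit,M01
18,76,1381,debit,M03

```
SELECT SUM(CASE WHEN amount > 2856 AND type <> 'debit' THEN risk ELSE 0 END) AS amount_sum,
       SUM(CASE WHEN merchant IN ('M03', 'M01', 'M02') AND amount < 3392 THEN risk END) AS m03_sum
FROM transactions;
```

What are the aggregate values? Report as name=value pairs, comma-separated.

amount_sum=339, m03_sum=529

[amount_sum: amount > 2856 AND type <> 'debit']
txn_id=5: ✗
txn_id=6: ✗
txn_id=7: ✗
txn_id=8: ✗
txn_id=9: ✗
txn_id=10: ✗
txn_id=11: ✓ → 85
txn_id=12: ✓ → 79
txn_id=13: ✗
txn_id=14: ✓ → 99
txn_id=15: ✗
txn_id=16: ✓ → 76
txn_id=17: ✗
txn_id=18: ✗
amount_sum = 85 + 79 + 99 + 76 = 339
—
[m03_sum: merchant IN ('M03', 'M01', 'M02') AND amount < 3392]
txn_id=5: ✗
txn_id=6: ✓ → 35
txn_id=7: ✗
txn_id=8: ✓ → 45
txn_id=9: ✗
txn_id=10: ✓ → 56
txn_id=11: ✗
txn_id=12: ✗
txn_id=13: ✓ → 61
txn_id=14: ✓ → 99
txn_id=15: ✓ → 71
txn_id=16: ✗
txn_id=17: ✓ → 86
txn_id=18: ✓ → 76
m03_sum = 35 + 45 + 56 + 61 + 99 + 71 + 86 + 76 = 529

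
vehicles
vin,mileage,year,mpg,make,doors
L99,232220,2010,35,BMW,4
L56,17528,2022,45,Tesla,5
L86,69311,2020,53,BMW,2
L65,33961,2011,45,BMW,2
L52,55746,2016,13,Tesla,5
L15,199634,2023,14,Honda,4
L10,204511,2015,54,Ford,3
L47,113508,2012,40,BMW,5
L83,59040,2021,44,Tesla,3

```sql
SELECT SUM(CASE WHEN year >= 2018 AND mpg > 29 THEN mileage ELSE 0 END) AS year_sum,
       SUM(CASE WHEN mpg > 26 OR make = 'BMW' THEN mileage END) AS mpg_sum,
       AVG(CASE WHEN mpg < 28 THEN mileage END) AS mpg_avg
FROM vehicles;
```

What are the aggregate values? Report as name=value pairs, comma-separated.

year_sum=145879, mpg_sum=730079, mpg_avg=127690

[year_sum: year >= 2018 AND mpg > 29]
vin=L99: ✗
vin=L56: ✓ → 17528
vin=L86: ✓ → 69311
vin=L65: ✗
vin=L52: ✗
vin=L15: ✗
vin=L10: ✗
vin=L47: ✗
vin=L83: ✓ → 59040
year_sum = 17528 + 69311 + 59040 = 145879
—
[mpg_sum: mpg > 26 OR make = 'BMW']
vin=L99: ✓ → 232220
vin=L56: ✓ → 17528
vin=L86: ✓ → 69311
vin=L65: ✓ → 33961
vin=L52: ✗
vin=L15: ✗
vin=L10: ✓ → 204511
vin=L47: ✓ → 113508
vin=L83: ✓ → 59040
mpg_sum = 232220 + 17528 + 69311 + 33961 + 204511 + 113508 + 59040 = 730079
—
[mpg_avg: mpg < 28]
vin=L99: ✗
vin=L56: ✗
vin=L86: ✗
vin=L65: ✗
vin=L52: ✓ → 55746
vin=L15: ✓ → 199634
vin=L10: ✗
vin=L47: ✗
vin=L83: ✗
mpg_avg = (55746 + 199634) / 2 = 127690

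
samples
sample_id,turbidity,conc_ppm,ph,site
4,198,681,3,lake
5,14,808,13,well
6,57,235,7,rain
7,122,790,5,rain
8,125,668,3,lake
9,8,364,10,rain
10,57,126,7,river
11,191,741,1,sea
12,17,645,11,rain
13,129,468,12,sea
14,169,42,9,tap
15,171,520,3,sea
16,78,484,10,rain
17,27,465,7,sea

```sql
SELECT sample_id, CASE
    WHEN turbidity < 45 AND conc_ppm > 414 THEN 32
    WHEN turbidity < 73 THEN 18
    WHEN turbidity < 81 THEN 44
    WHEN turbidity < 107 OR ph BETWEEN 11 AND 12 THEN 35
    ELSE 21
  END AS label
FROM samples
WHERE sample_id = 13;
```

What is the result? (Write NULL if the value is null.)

35

sample_id = 13: turbidity=129, conc_ppm=468, ph=12, site=sea.
turbidity < 45 AND conc_ppm > 414 → false
turbidity < 73 → false
turbidity < 81 → false
turbidity < 107 OR ph BETWEEN 11 AND 12 → true → 35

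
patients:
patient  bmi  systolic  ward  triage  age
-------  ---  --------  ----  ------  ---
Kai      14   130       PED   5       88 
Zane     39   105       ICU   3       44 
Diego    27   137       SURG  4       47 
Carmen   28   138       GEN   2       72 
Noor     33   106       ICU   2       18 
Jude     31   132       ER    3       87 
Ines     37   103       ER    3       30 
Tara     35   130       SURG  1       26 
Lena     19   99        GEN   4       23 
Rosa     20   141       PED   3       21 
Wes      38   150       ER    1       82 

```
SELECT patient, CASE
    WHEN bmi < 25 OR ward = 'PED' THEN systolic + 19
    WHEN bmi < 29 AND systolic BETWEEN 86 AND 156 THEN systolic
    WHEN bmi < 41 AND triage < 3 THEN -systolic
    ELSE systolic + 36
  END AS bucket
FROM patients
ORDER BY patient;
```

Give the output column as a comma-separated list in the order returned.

patient=Carmen: bmi < 29 AND systolic BETWEEN 86 AND 156 → 138
patient=Diego: bmi < 29 AND systolic BETWEEN 86 AND 156 → 137
patient=Ines: ELSE → 139
patient=Jude: ELSE → 168
patient=Kai: bmi < 25 OR ward = 'PED' → 149
patient=Lena: bmi < 25 OR ward = 'PED' → 118
patient=Noor: bmi < 41 AND triage < 3 → -106
patient=Rosa: bmi < 25 OR ward = 'PED' → 160
patient=Tara: bmi < 41 AND triage < 3 → -130
patient=Wes: bmi < 41 AND triage < 3 → -150
patient=Zane: ELSE → 141

138, 137, 139, 168, 149, 118, -106, 160, -130, -150, 141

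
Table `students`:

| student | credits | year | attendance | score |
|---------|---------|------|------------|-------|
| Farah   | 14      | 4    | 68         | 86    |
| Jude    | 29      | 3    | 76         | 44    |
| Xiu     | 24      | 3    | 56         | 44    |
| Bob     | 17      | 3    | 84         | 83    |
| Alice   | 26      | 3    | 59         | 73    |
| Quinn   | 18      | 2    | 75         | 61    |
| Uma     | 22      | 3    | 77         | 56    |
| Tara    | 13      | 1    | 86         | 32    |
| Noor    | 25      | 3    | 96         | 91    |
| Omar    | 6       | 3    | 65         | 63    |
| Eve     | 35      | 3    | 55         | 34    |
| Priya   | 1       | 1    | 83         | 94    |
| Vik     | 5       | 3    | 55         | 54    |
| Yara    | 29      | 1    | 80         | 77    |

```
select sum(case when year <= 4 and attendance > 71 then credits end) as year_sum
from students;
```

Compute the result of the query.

154

student=Farah: ✗
student=Jude: ✓ → 29
student=Xiu: ✗
student=Bob: ✓ → 17
student=Alice: ✗
student=Quinn: ✓ → 18
student=Uma: ✓ → 22
student=Tara: ✓ → 13
student=Noor: ✓ → 25
student=Omar: ✗
student=Eve: ✗
student=Priya: ✓ → 1
student=Vik: ✗
student=Yara: ✓ → 29
year_sum = 29 + 17 + 18 + 22 + 13 + 25 + 1 + 29 = 154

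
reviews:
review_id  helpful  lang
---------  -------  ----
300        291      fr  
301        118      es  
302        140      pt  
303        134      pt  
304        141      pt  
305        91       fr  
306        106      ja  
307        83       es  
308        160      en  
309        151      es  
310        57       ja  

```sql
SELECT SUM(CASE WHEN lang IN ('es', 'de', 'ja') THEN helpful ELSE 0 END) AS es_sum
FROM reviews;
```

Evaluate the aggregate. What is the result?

515

review_id=300: ✗
review_id=301: ✓ → 118
review_id=302: ✗
review_id=303: ✗
review_id=304: ✗
review_id=305: ✗
review_id=306: ✓ → 106
review_id=307: ✓ → 83
review_id=308: ✗
review_id=309: ✓ → 151
review_id=310: ✓ → 57
es_sum = 118 + 106 + 83 + 151 + 57 = 515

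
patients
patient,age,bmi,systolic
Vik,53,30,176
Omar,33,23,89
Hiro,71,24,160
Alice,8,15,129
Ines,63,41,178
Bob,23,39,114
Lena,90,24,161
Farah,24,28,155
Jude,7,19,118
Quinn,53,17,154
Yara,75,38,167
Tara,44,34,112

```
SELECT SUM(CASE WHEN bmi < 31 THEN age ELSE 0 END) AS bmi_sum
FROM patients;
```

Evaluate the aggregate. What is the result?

patient=Vik: ✓ → 53
patient=Omar: ✓ → 33
patient=Hiro: ✓ → 71
patient=Alice: ✓ → 8
patient=Ines: ✗
patient=Bob: ✗
patient=Lena: ✓ → 90
patient=Farah: ✓ → 24
patient=Jude: ✓ → 7
patient=Quinn: ✓ → 53
patient=Yara: ✗
patient=Tara: ✗
bmi_sum = 53 + 33 + 71 + 8 + 90 + 24 + 7 + 53 = 339

339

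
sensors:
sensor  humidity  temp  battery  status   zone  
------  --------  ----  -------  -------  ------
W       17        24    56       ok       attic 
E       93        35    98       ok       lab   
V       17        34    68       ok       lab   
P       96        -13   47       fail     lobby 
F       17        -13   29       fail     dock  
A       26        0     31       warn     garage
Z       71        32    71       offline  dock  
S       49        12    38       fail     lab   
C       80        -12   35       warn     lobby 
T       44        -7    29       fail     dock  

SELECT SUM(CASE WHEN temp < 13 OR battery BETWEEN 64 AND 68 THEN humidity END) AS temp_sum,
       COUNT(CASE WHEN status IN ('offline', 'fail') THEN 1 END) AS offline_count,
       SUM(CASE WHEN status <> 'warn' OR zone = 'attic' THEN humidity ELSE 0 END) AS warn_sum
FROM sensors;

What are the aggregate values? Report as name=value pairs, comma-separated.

temp_sum=329, offline_count=5, warn_sum=404

[temp_sum: temp < 13 OR battery BETWEEN 64 AND 68]
sensor=W: ✗
sensor=E: ✗
sensor=V: ✓ → 17
sensor=P: ✓ → 96
sensor=F: ✓ → 17
sensor=A: ✓ → 26
sensor=Z: ✗
sensor=S: ✓ → 49
sensor=C: ✓ → 80
sensor=T: ✓ → 44
temp_sum = 17 + 96 + 17 + 26 + 49 + 80 + 44 = 329
—
[offline_count: status IN ('offline', 'fail')]
sensor=W: ✗
sensor=E: ✗
sensor=V: ✗
sensor=P: ✓ → 1
sensor=F: ✓ → 1
sensor=A: ✗
sensor=Z: ✓ → 1
sensor=S: ✓ → 1
sensor=C: ✗
sensor=T: ✓ → 1
offline_count = COUNT(1, 1, 1, 1, 1) = 5
—
[warn_sum: status <> 'warn' OR zone = 'attic']
sensor=W: ✓ → 17
sensor=E: ✓ → 93
sensor=V: ✓ → 17
sensor=P: ✓ → 96
sensor=F: ✓ → 17
sensor=A: ✗
sensor=Z: ✓ → 71
sensor=S: ✓ → 49
sensor=C: ✗
sensor=T: ✓ → 44
warn_sum = 17 + 93 + 17 + 96 + 17 + 71 + 49 + 44 = 404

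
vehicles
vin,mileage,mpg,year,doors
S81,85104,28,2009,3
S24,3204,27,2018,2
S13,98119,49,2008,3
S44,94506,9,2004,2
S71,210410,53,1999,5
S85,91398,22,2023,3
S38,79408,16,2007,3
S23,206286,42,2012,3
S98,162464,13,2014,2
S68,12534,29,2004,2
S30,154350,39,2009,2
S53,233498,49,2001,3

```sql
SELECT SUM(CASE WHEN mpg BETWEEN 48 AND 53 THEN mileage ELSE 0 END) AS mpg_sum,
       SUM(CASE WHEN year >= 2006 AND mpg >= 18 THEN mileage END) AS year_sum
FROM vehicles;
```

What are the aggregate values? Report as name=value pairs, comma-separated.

[mpg_sum: mpg BETWEEN 48 AND 53]
vin=S81: ✗
vin=S24: ✗
vin=S13: ✓ → 98119
vin=S44: ✗
vin=S71: ✓ → 210410
vin=S85: ✗
vin=S38: ✗
vin=S23: ✗
vin=S98: ✗
vin=S68: ✗
vin=S30: ✗
vin=S53: ✓ → 233498
mpg_sum = 98119 + 210410 + 233498 = 542027
—
[year_sum: year >= 2006 AND mpg >= 18]
vin=S81: ✓ → 85104
vin=S24: ✓ → 3204
vin=S13: ✓ → 98119
vin=S44: ✗
vin=S71: ✗
vin=S85: ✓ → 91398
vin=S38: ✗
vin=S23: ✓ → 206286
vin=S98: ✗
vin=S68: ✗
vin=S30: ✓ → 154350
vin=S53: ✗
year_sum = 85104 + 3204 + 98119 + 91398 + 206286 + 154350 = 638461

mpg_sum=542027, year_sum=638461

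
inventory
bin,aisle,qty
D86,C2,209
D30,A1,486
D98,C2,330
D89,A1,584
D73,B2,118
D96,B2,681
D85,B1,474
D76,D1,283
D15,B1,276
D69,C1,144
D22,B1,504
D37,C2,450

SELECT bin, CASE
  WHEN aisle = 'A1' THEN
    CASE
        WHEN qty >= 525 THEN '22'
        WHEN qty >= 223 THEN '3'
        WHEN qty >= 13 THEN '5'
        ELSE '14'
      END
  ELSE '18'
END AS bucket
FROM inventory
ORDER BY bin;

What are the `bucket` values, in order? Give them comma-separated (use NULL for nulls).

18, 18, 3, 18, 18, 18, 18, 18, 18, 22, 18, 18

bin=D15: aisle='B1' → outer ELSE → 18
bin=D22: aisle='B1' → outer ELSE → 18
bin=D30: aisle='A1' → inner[qty >= 223] → 3
bin=D37: aisle='C2' → outer ELSE → 18
bin=D69: aisle='C1' → outer ELSE → 18
bin=D73: aisle='B2' → outer ELSE → 18
bin=D76: aisle='D1' → outer ELSE → 18
bin=D85: aisle='B1' → outer ELSE → 18
bin=D86: aisle='C2' → outer ELSE → 18
bin=D89: aisle='A1' → inner[qty >= 525] → 22
bin=D96: aisle='B2' → outer ELSE → 18
bin=D98: aisle='C2' → outer ELSE → 18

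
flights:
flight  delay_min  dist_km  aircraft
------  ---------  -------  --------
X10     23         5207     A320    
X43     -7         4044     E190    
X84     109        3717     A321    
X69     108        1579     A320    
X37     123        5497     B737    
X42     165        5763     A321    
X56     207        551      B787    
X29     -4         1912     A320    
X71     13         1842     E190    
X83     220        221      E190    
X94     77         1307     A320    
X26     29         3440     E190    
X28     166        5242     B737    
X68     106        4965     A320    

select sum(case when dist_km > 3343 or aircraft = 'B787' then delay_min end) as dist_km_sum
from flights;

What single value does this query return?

flight=X10: ✓ → 23
flight=X43: ✓ → -7
flight=X84: ✓ → 109
flight=X69: ✗
flight=X37: ✓ → 123
flight=X42: ✓ → 165
flight=X56: ✓ → 207
flight=X29: ✗
flight=X71: ✗
flight=X83: ✗
flight=X94: ✗
flight=X26: ✓ → 29
flight=X28: ✓ → 166
flight=X68: ✓ → 106
dist_km_sum = 23 + -7 + 109 + 123 + 165 + 207 + 29 + 166 + 106 = 921

921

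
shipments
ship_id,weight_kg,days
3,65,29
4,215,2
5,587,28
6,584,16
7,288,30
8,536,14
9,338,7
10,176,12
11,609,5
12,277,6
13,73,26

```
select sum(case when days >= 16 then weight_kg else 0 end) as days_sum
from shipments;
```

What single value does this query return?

1597

ship_id=3: ✓ → 65
ship_id=4: ✗
ship_id=5: ✓ → 587
ship_id=6: ✓ → 584
ship_id=7: ✓ → 288
ship_id=8: ✗
ship_id=9: ✗
ship_id=10: ✗
ship_id=11: ✗
ship_id=12: ✗
ship_id=13: ✓ → 73
days_sum = 65 + 587 + 584 + 288 + 73 = 1597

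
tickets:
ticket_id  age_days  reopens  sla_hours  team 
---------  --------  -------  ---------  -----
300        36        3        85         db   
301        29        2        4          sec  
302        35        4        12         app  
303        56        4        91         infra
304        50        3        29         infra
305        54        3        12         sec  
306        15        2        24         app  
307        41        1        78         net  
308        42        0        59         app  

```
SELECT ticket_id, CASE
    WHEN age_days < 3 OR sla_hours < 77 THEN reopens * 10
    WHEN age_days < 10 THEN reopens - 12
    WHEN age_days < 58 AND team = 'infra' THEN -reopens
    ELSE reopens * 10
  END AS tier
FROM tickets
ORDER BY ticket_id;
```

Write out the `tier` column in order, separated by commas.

30, 20, 40, -4, 30, 30, 20, 10, 0

ticket_id=300: ELSE → 30
ticket_id=301: age_days < 3 OR sla_hours < 77 → 20
ticket_id=302: age_days < 3 OR sla_hours < 77 → 40
ticket_id=303: age_days < 58 AND team = 'infra' → -4
ticket_id=304: age_days < 3 OR sla_hours < 77 → 30
ticket_id=305: age_days < 3 OR sla_hours < 77 → 30
ticket_id=306: age_days < 3 OR sla_hours < 77 → 20
ticket_id=307: ELSE → 10
ticket_id=308: age_days < 3 OR sla_hours < 77 → 0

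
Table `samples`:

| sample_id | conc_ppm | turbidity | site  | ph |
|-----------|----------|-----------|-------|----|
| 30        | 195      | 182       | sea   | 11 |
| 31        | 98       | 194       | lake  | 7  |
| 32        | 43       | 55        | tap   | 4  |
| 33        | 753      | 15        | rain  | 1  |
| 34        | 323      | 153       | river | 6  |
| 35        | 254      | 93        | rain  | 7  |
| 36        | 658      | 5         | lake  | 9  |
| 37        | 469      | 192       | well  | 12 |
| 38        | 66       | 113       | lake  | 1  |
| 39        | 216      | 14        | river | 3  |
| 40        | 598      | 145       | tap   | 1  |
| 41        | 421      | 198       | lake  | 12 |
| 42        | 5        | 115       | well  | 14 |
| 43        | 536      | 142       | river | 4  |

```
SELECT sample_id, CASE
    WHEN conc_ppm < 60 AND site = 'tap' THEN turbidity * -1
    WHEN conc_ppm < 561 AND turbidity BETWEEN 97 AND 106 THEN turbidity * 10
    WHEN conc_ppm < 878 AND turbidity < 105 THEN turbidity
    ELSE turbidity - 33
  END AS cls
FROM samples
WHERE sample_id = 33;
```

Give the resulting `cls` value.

sample_id = 33: conc_ppm=753, turbidity=15, site=rain, ph=1.
conc_ppm < 60 AND site = 'tap' → false
conc_ppm < 561 AND turbidity BETWEEN 97 AND 106 → false
conc_ppm < 878 AND turbidity < 105 → true → 15

15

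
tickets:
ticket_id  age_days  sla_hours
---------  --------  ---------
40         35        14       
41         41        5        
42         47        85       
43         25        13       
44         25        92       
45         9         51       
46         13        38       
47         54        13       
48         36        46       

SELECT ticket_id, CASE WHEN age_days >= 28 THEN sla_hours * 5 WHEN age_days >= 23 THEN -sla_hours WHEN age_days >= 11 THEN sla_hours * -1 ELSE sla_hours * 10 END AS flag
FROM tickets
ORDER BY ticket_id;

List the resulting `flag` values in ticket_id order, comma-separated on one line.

70, 25, 425, -13, -92, 510, -38, 65, 230

ticket_id=40: age_days >= 28 → 70
ticket_id=41: age_days >= 28 → 25
ticket_id=42: age_days >= 28 → 425
ticket_id=43: age_days >= 23 → -13
ticket_id=44: age_days >= 23 → -92
ticket_id=45: ELSE → 510
ticket_id=46: age_days >= 11 → -38
ticket_id=47: age_days >= 28 → 65
ticket_id=48: age_days >= 28 → 230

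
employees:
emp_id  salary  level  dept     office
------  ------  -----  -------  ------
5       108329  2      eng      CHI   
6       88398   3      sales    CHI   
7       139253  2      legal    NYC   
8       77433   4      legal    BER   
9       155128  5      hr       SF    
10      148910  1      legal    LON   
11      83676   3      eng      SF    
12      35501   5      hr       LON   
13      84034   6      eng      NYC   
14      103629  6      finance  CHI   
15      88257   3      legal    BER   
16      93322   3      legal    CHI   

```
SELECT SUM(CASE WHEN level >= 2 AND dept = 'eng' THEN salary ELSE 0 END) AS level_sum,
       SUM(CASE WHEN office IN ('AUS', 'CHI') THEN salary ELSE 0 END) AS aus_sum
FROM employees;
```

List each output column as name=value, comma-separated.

[level_sum: level >= 2 AND dept = 'eng']
emp_id=5: ✓ → 108329
emp_id=6: ✗
emp_id=7: ✗
emp_id=8: ✗
emp_id=9: ✗
emp_id=10: ✗
emp_id=11: ✓ → 83676
emp_id=12: ✗
emp_id=13: ✓ → 84034
emp_id=14: ✗
emp_id=15: ✗
emp_id=16: ✗
level_sum = 108329 + 83676 + 84034 = 276039
—
[aus_sum: office IN ('AUS', 'CHI')]
emp_id=5: ✓ → 108329
emp_id=6: ✓ → 88398
emp_id=7: ✗
emp_id=8: ✗
emp_id=9: ✗
emp_id=10: ✗
emp_id=11: ✗
emp_id=12: ✗
emp_id=13: ✗
emp_id=14: ✓ → 103629
emp_id=15: ✗
emp_id=16: ✓ → 93322
aus_sum = 108329 + 88398 + 103629 + 93322 = 393678

level_sum=276039, aus_sum=393678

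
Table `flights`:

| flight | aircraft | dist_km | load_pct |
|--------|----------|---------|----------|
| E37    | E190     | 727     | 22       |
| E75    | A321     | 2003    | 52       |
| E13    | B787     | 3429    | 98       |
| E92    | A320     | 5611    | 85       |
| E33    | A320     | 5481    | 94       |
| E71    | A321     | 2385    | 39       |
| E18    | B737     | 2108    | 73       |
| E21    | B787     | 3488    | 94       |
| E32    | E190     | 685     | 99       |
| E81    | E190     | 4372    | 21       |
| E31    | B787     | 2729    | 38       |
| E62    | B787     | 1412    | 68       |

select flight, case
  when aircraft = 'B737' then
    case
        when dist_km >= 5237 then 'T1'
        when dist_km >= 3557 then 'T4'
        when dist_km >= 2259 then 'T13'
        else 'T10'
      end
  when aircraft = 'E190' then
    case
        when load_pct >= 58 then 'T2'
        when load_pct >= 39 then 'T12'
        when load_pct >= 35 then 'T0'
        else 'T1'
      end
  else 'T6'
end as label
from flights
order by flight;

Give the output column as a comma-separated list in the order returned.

T6, T10, T6, T6, T2, T6, T1, T6, T6, T6, T1, T6

flight=E13: aircraft='B787' → outer ELSE → T6
flight=E18: aircraft='B737' → inner[ELSE] → T10
flight=E21: aircraft='B787' → outer ELSE → T6
flight=E31: aircraft='B787' → outer ELSE → T6
flight=E32: aircraft='E190' → inner[load_pct >= 58] → T2
flight=E33: aircraft='A320' → outer ELSE → T6
flight=E37: aircraft='E190' → inner[ELSE] → T1
flight=E62: aircraft='B787' → outer ELSE → T6
flight=E71: aircraft='A321' → outer ELSE → T6
flight=E75: aircraft='A321' → outer ELSE → T6
flight=E81: aircraft='E190' → inner[ELSE] → T1
flight=E92: aircraft='A320' → outer ELSE → T6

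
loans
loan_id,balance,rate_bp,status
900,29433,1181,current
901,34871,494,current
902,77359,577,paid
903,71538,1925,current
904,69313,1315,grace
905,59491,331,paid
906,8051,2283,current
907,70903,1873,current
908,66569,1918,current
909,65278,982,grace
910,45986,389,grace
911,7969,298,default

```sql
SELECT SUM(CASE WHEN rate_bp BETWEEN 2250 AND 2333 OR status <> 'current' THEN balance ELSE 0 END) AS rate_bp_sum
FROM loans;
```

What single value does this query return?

loan_id=900: ✗
loan_id=901: ✗
loan_id=902: ✓ → 77359
loan_id=903: ✗
loan_id=904: ✓ → 69313
loan_id=905: ✓ → 59491
loan_id=906: ✓ → 8051
loan_id=907: ✗
loan_id=908: ✗
loan_id=909: ✓ → 65278
loan_id=910: ✓ → 45986
loan_id=911: ✓ → 7969
rate_bp_sum = 77359 + 69313 + 59491 + 8051 + 65278 + 45986 + 7969 = 333447

333447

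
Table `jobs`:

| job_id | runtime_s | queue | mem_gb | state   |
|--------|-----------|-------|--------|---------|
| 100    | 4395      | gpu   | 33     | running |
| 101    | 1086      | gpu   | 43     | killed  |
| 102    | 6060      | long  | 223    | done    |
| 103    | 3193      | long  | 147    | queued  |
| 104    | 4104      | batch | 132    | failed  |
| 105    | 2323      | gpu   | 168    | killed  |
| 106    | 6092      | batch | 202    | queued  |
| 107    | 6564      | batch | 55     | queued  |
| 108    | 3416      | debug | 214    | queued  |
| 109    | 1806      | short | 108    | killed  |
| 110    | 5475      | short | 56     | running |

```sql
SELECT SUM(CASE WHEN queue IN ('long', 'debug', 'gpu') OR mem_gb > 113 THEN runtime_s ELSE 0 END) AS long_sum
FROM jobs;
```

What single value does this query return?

job_id=100: ✓ → 4395
job_id=101: ✓ → 1086
job_id=102: ✓ → 6060
job_id=103: ✓ → 3193
job_id=104: ✓ → 4104
job_id=105: ✓ → 2323
job_id=106: ✓ → 6092
job_id=107: ✗
job_id=108: ✓ → 3416
job_id=109: ✗
job_id=110: ✗
long_sum = 4395 + 1086 + 6060 + 3193 + 4104 + 2323 + 6092 + 3416 = 30669

30669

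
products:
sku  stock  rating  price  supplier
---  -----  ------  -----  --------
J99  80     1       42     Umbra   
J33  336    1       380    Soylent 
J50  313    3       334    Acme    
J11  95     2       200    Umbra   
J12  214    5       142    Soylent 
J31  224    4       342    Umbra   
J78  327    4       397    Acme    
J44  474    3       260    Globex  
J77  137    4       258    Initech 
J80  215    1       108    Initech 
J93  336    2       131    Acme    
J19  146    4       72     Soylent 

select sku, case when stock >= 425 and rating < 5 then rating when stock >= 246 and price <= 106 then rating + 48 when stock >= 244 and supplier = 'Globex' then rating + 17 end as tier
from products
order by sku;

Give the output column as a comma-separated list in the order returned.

sku=J11: (no match → NULL) → NULL
sku=J12: (no match → NULL) → NULL
sku=J19: (no match → NULL) → NULL
sku=J31: (no match → NULL) → NULL
sku=J33: (no match → NULL) → NULL
sku=J44: stock >= 425 and rating < 5 → 3
sku=J50: (no match → NULL) → NULL
sku=J77: (no match → NULL) → NULL
sku=J78: (no match → NULL) → NULL
sku=J80: (no match → NULL) → NULL
sku=J93: (no match → NULL) → NULL
sku=J99: (no match → NULL) → NULL

NULL, NULL, NULL, NULL, NULL, 3, NULL, NULL, NULL, NULL, NULL, NULL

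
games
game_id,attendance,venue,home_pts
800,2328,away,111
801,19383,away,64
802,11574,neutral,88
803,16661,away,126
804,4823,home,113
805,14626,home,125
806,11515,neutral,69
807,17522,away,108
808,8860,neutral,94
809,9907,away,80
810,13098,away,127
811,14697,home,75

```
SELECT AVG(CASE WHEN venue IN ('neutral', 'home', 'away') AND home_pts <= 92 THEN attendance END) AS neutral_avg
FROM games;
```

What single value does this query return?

13415.2

game_id=800: ✗
game_id=801: ✓ → 19383
game_id=802: ✓ → 11574
game_id=803: ✗
game_id=804: ✗
game_id=805: ✗
game_id=806: ✓ → 11515
game_id=807: ✗
game_id=808: ✗
game_id=809: ✓ → 9907
game_id=810: ✗
game_id=811: ✓ → 14697
neutral_avg = (19383 + 11574 + 11515 + 9907 + 14697) / 5 = 13415.2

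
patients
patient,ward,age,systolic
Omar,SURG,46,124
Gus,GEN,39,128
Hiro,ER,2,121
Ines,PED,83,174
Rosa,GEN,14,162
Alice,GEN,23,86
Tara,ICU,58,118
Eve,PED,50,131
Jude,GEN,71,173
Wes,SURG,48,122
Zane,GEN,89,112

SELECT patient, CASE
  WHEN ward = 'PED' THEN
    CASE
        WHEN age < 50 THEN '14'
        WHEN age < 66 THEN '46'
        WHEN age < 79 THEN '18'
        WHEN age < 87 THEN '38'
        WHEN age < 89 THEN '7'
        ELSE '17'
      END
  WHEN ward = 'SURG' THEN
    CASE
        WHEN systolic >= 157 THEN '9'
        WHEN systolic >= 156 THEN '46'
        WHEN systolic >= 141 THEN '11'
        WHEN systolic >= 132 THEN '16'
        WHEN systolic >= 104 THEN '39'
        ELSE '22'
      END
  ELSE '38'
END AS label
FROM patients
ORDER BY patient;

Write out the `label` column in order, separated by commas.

patient=Alice: ward='GEN' → outer ELSE → 38
patient=Eve: ward='PED' → inner[age < 66] → 46
patient=Gus: ward='GEN' → outer ELSE → 38
patient=Hiro: ward='ER' → outer ELSE → 38
patient=Ines: ward='PED' → inner[age < 87] → 38
patient=Jude: ward='GEN' → outer ELSE → 38
patient=Omar: ward='SURG' → inner[systolic >= 104] → 39
patient=Rosa: ward='GEN' → outer ELSE → 38
patient=Tara: ward='ICU' → outer ELSE → 38
patient=Wes: ward='SURG' → inner[systolic >= 104] → 39
patient=Zane: ward='GEN' → outer ELSE → 38

38, 46, 38, 38, 38, 38, 39, 38, 38, 39, 38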